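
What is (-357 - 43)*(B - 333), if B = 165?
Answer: 67200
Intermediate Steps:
(-357 - 43)*(B - 333) = (-357 - 43)*(165 - 333) = -400*(-168) = 67200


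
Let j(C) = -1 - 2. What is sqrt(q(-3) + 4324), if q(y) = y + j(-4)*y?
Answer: sqrt(4330) ≈ 65.803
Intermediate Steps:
j(C) = -3
q(y) = -2*y (q(y) = y - 3*y = -2*y)
sqrt(q(-3) + 4324) = sqrt(-2*(-3) + 4324) = sqrt(6 + 4324) = sqrt(4330)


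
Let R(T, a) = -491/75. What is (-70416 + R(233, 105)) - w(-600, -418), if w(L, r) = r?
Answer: -5250341/75 ≈ -70005.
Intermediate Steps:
R(T, a) = -491/75 (R(T, a) = -491*1/75 = -491/75)
(-70416 + R(233, 105)) - w(-600, -418) = (-70416 - 491/75) - 1*(-418) = -5281691/75 + 418 = -5250341/75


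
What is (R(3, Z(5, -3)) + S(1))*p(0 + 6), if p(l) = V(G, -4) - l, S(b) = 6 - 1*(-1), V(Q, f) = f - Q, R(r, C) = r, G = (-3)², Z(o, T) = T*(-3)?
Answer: -190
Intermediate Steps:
Z(o, T) = -3*T
G = 9
S(b) = 7 (S(b) = 6 + 1 = 7)
p(l) = -13 - l (p(l) = (-4 - 1*9) - l = (-4 - 9) - l = -13 - l)
(R(3, Z(5, -3)) + S(1))*p(0 + 6) = (3 + 7)*(-13 - (0 + 6)) = 10*(-13 - 1*6) = 10*(-13 - 6) = 10*(-19) = -190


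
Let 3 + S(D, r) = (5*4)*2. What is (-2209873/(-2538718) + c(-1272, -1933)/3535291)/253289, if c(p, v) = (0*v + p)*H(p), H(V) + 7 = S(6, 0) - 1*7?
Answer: 7738271394235/2273295850818529082 ≈ 3.4040e-6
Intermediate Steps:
S(D, r) = 37 (S(D, r) = -3 + (5*4)*2 = -3 + 20*2 = -3 + 40 = 37)
H(V) = 23 (H(V) = -7 + (37 - 1*7) = -7 + (37 - 7) = -7 + 30 = 23)
c(p, v) = 23*p (c(p, v) = (0*v + p)*23 = (0 + p)*23 = p*23 = 23*p)
(-2209873/(-2538718) + c(-1272, -1933)/3535291)/253289 = (-2209873/(-2538718) + (23*(-1272))/3535291)/253289 = (-2209873*(-1/2538718) - 29256*1/3535291)*(1/253289) = (2209873/2538718 - 29256/3535291)*(1/253289) = (7738271394235/8975106896938)*(1/253289) = 7738271394235/2273295850818529082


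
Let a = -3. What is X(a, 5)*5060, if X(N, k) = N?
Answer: -15180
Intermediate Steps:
X(a, 5)*5060 = -3*5060 = -15180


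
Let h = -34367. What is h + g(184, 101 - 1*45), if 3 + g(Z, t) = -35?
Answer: -34405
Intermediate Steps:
g(Z, t) = -38 (g(Z, t) = -3 - 35 = -38)
h + g(184, 101 - 1*45) = -34367 - 38 = -34405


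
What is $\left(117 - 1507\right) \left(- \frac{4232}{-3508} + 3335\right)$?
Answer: $- \frac{4066935670}{877} \approx -4.6373 \cdot 10^{6}$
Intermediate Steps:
$\left(117 - 1507\right) \left(- \frac{4232}{-3508} + 3335\right) = - 1390 \left(\left(-4232\right) \left(- \frac{1}{3508}\right) + 3335\right) = - 1390 \left(\frac{1058}{877} + 3335\right) = \left(-1390\right) \frac{2925853}{877} = - \frac{4066935670}{877}$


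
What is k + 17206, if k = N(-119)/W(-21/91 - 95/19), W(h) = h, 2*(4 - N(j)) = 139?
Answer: 2341719/136 ≈ 17219.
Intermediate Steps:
N(j) = -131/2 (N(j) = 4 - 1/2*139 = 4 - 139/2 = -131/2)
k = 1703/136 (k = -131/(2*(-21/91 - 95/19)) = -131/(2*(-21*1/91 - 95*1/19)) = -131/(2*(-3/13 - 5)) = -131/(2*(-68/13)) = -131/2*(-13/68) = 1703/136 ≈ 12.522)
k + 17206 = 1703/136 + 17206 = 2341719/136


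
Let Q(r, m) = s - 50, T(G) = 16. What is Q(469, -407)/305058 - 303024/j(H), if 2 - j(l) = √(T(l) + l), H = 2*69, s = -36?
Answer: 15406648157/3813225 + 50504*√154/25 ≈ 29110.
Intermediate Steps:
Q(r, m) = -86 (Q(r, m) = -36 - 50 = -86)
H = 138
j(l) = 2 - √(16 + l)
Q(469, -407)/305058 - 303024/j(H) = -86/305058 - 303024/(2 - √(16 + 138)) = -86*1/305058 - 303024/(2 - √154) = -43/152529 - 303024/(2 - √154)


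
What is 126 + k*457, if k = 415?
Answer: 189781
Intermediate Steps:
126 + k*457 = 126 + 415*457 = 126 + 189655 = 189781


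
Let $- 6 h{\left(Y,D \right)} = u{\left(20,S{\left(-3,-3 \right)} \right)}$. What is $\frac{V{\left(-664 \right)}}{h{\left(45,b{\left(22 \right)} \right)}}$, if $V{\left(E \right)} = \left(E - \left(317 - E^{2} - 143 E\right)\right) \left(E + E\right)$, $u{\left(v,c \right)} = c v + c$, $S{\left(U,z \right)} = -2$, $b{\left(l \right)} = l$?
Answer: $- \frac{458110864}{7} \approx -6.5444 \cdot 10^{7}$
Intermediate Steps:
$u{\left(v,c \right)} = c + c v$
$V{\left(E \right)} = 2 E \left(-317 + E^{2} + 144 E\right)$ ($V{\left(E \right)} = \left(E + \left(-317 + E^{2} + 143 E\right)\right) 2 E = \left(-317 + E^{2} + 144 E\right) 2 E = 2 E \left(-317 + E^{2} + 144 E\right)$)
$h{\left(Y,D \right)} = 7$ ($h{\left(Y,D \right)} = - \frac{\left(-2\right) \left(1 + 20\right)}{6} = - \frac{\left(-2\right) 21}{6} = \left(- \frac{1}{6}\right) \left(-42\right) = 7$)
$\frac{V{\left(-664 \right)}}{h{\left(45,b{\left(22 \right)} \right)}} = \frac{2 \left(-664\right) \left(-317 + \left(-664\right)^{2} + 144 \left(-664\right)\right)}{7} = 2 \left(-664\right) \left(-317 + 440896 - 95616\right) \frac{1}{7} = 2 \left(-664\right) 344963 \cdot \frac{1}{7} = \left(-458110864\right) \frac{1}{7} = - \frac{458110864}{7}$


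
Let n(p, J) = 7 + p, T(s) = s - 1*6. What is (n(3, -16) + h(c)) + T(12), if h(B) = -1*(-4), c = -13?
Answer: 20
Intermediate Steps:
T(s) = -6 + s (T(s) = s - 6 = -6 + s)
h(B) = 4
(n(3, -16) + h(c)) + T(12) = ((7 + 3) + 4) + (-6 + 12) = (10 + 4) + 6 = 14 + 6 = 20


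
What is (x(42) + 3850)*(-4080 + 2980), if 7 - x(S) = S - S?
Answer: -4242700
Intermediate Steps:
x(S) = 7 (x(S) = 7 - (S - S) = 7 - 1*0 = 7 + 0 = 7)
(x(42) + 3850)*(-4080 + 2980) = (7 + 3850)*(-4080 + 2980) = 3857*(-1100) = -4242700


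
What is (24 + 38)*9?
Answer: 558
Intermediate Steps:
(24 + 38)*9 = 62*9 = 558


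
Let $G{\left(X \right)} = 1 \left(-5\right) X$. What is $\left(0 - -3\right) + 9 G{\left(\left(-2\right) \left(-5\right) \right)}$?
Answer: $-447$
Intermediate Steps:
$G{\left(X \right)} = - 5 X$
$\left(0 - -3\right) + 9 G{\left(\left(-2\right) \left(-5\right) \right)} = \left(0 - -3\right) + 9 \left(- 5 \left(\left(-2\right) \left(-5\right)\right)\right) = \left(0 + 3\right) + 9 \left(\left(-5\right) 10\right) = 3 + 9 \left(-50\right) = 3 - 450 = -447$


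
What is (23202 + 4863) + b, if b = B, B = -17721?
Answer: 10344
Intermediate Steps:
b = -17721
(23202 + 4863) + b = (23202 + 4863) - 17721 = 28065 - 17721 = 10344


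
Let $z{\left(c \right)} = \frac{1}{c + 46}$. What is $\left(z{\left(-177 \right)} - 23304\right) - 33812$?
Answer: $- \frac{7482197}{131} \approx -57116.0$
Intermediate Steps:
$z{\left(c \right)} = \frac{1}{46 + c}$
$\left(z{\left(-177 \right)} - 23304\right) - 33812 = \left(\frac{1}{46 - 177} - 23304\right) - 33812 = \left(\frac{1}{-131} - 23304\right) - 33812 = \left(- \frac{1}{131} - 23304\right) - 33812 = - \frac{3052825}{131} - 33812 = - \frac{7482197}{131}$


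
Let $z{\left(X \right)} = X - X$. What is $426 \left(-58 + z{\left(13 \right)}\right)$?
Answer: $-24708$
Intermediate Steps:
$z{\left(X \right)} = 0$
$426 \left(-58 + z{\left(13 \right)}\right) = 426 \left(-58 + 0\right) = 426 \left(-58\right) = -24708$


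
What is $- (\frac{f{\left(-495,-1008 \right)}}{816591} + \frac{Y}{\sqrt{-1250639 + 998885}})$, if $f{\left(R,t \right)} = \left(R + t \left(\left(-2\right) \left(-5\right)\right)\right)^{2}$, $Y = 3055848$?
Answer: $- \frac{37276875}{272197} + \frac{509308 i \sqrt{251754}}{41959} \approx -136.95 + 6090.4 i$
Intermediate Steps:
$f{\left(R,t \right)} = \left(R + 10 t\right)^{2}$ ($f{\left(R,t \right)} = \left(R + t 10\right)^{2} = \left(R + 10 t\right)^{2}$)
$- (\frac{f{\left(-495,-1008 \right)}}{816591} + \frac{Y}{\sqrt{-1250639 + 998885}}) = - (\frac{\left(-495 + 10 \left(-1008\right)\right)^{2}}{816591} + \frac{3055848}{\sqrt{-1250639 + 998885}}) = - (\left(-495 - 10080\right)^{2} \cdot \frac{1}{816591} + \frac{3055848}{\sqrt{-251754}}) = - (\left(-10575\right)^{2} \cdot \frac{1}{816591} + \frac{3055848}{i \sqrt{251754}}) = - (111830625 \cdot \frac{1}{816591} + 3055848 \left(- \frac{i \sqrt{251754}}{251754}\right)) = - (\frac{37276875}{272197} - \frac{509308 i \sqrt{251754}}{41959}) = - \frac{37276875}{272197} + \frac{509308 i \sqrt{251754}}{41959}$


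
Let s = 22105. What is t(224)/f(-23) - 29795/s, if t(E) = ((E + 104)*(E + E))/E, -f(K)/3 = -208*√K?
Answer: -5959/4421 - 41*I*√23/897 ≈ -1.3479 - 0.21921*I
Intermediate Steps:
f(K) = 624*√K (f(K) = -(-624)*√K = 624*√K)
t(E) = 208 + 2*E (t(E) = ((104 + E)*(2*E))/E = (2*E*(104 + E))/E = 208 + 2*E)
t(224)/f(-23) - 29795/s = (208 + 2*224)/((624*√(-23))) - 29795/22105 = (208 + 448)/((624*(I*√23))) - 29795*1/22105 = 656/((624*I*√23)) - 5959/4421 = 656*(-I*√23/14352) - 5959/4421 = -41*I*√23/897 - 5959/4421 = -5959/4421 - 41*I*√23/897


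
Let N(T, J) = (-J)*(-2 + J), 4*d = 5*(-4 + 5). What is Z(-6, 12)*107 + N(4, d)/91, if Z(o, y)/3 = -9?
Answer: -4206369/1456 ≈ -2889.0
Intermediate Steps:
Z(o, y) = -27 (Z(o, y) = 3*(-9) = -27)
d = 5/4 (d = (5*(-4 + 5))/4 = (5*1)/4 = (¼)*5 = 5/4 ≈ 1.2500)
N(T, J) = -J*(-2 + J)
Z(-6, 12)*107 + N(4, d)/91 = -27*107 + (5*(2 - 1*5/4)/4)/91 = -2889 + (5*(2 - 5/4)/4)*(1/91) = -2889 + ((5/4)*(¾))*(1/91) = -2889 + (15/16)*(1/91) = -2889 + 15/1456 = -4206369/1456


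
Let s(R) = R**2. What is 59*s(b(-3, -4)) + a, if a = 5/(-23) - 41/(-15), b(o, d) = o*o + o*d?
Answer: 8977423/345 ≈ 26022.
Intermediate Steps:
b(o, d) = o**2 + d*o
a = 868/345 (a = 5*(-1/23) - 41*(-1/15) = -5/23 + 41/15 = 868/345 ≈ 2.5159)
59*s(b(-3, -4)) + a = 59*(-3*(-4 - 3))**2 + 868/345 = 59*(-3*(-7))**2 + 868/345 = 59*21**2 + 868/345 = 59*441 + 868/345 = 26019 + 868/345 = 8977423/345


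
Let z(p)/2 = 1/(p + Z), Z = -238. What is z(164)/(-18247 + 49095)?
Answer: -1/1141376 ≈ -8.7614e-7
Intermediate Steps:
z(p) = 2/(-238 + p) (z(p) = 2/(p - 238) = 2/(-238 + p))
z(164)/(-18247 + 49095) = (2/(-238 + 164))/(-18247 + 49095) = (2/(-74))/30848 = (2*(-1/74))*(1/30848) = -1/37*1/30848 = -1/1141376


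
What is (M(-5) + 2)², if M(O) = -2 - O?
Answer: 25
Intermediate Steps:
(M(-5) + 2)² = ((-2 - 1*(-5)) + 2)² = ((-2 + 5) + 2)² = (3 + 2)² = 5² = 25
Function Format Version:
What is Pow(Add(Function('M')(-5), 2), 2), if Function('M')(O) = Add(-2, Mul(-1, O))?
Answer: 25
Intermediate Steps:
Pow(Add(Function('M')(-5), 2), 2) = Pow(Add(Add(-2, Mul(-1, -5)), 2), 2) = Pow(Add(Add(-2, 5), 2), 2) = Pow(Add(3, 2), 2) = Pow(5, 2) = 25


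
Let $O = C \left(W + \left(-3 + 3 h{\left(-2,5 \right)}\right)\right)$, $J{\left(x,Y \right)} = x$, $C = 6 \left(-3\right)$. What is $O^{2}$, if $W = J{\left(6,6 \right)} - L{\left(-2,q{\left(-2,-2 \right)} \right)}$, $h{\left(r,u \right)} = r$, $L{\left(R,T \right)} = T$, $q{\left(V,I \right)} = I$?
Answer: $324$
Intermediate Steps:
$C = -18$
$W = 8$ ($W = 6 - -2 = 6 + 2 = 8$)
$O = 18$ ($O = - 18 \left(8 + \left(-3 + 3 \left(-2\right)\right)\right) = - 18 \left(8 - 9\right) = \left(-18\right) \left(-1\right) = 18$)
$O^{2} = 18^{2} = 324$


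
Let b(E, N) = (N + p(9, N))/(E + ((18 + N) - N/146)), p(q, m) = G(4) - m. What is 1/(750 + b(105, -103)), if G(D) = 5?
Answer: 3023/2267980 ≈ 0.0013329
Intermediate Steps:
p(q, m) = 5 - m
b(E, N) = 5/(18 + E + 145*N/146) (b(E, N) = (N + (5 - N))/(E + ((18 + N) - N/146)) = 5/(E + ((18 + N) - N/146)) = 5/(E + (18 + 145*N/146)) = 5/(18 + E + 145*N/146))
1/(750 + b(105, -103)) = 1/(750 + 730/(2628 + 145*(-103) + 146*105)) = 1/(750 + 730/(2628 - 14935 + 15330)) = 1/(750 + 730/3023) = 1/(2267980/3023) = 3023/2267980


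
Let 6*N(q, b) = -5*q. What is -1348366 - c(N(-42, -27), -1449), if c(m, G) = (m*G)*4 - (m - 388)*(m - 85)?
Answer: -1127856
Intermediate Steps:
N(q, b) = -5*q/6 (N(q, b) = (-5*q)/6 = -5*q/6)
c(m, G) = -(-388 + m)*(-85 + m) + 4*G*m (c(m, G) = (G*m)*4 - (-388 + m)*(-85 + m) = 4*G*m - (-388 + m)*(-85 + m) = -(-388 + m)*(-85 + m) + 4*G*m)
-1348366 - c(N(-42, -27), -1449) = -1348366 - (-32980 - (-5/6*(-42))**2 + 473*(-5/6*(-42)) + 4*(-1449)*(-5/6*(-42))) = -1348366 - (-32980 - 1*35**2 + 473*35 + 4*(-1449)*35) = -1348366 - (-32980 - 1*1225 + 16555 - 202860) = -1348366 - (-32980 - 1225 + 16555 - 202860) = -1348366 - 1*(-220510) = -1348366 + 220510 = -1127856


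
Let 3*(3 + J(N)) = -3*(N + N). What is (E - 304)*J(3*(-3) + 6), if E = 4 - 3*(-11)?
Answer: -801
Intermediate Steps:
E = 37 (E = 4 + 33 = 37)
J(N) = -3 - 2*N (J(N) = -3 + (-3*(N + N))/3 = -3 + (-6*N)/3 = -3 - 2*N)
(E - 304)*J(3*(-3) + 6) = (37 - 304)*(-3 - 2*(3*(-3) + 6)) = -267*(-3 - 2*(-9 + 6)) = -267*(-3 - 2*(-3)) = -267*(-3 + 6) = -267*3 = -801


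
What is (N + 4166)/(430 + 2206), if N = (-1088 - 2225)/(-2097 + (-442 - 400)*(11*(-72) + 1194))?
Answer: 1418863759/897771516 ≈ 1.5804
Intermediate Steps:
N = 3313/340581 (N = -3313/(-2097 - 842*(-792 + 1194)) = -3313/(-2097 - 842*402) = -3313/(-2097 - 338484) = -3313/(-340581) = -3313*(-1/340581) = 3313/340581 ≈ 0.0097275)
(N + 4166)/(430 + 2206) = (3313/340581 + 4166)/(430 + 2206) = (1418863759/340581)/2636 = (1418863759/340581)*(1/2636) = 1418863759/897771516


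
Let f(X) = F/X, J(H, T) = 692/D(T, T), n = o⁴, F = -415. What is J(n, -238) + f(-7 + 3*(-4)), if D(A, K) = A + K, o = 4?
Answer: 46098/2261 ≈ 20.388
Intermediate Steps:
n = 256 (n = 4⁴ = 256)
J(H, T) = 346/T (J(H, T) = 692/(T + T) = 692/((2*T)) = 692*(1/(2*T)) = 346/T)
f(X) = -415/X
J(n, -238) + f(-7 + 3*(-4)) = 346/(-238) - 415/(-7 + 3*(-4)) = 346*(-1/238) - 415/(-7 - 12) = -173/119 - 415/(-19) = -173/119 - 415*(-1/19) = -173/119 + 415/19 = 46098/2261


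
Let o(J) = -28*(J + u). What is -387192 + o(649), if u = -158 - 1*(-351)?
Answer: -410768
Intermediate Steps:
u = 193 (u = -158 + 351 = 193)
o(J) = -5404 - 28*J (o(J) = -28*(J + 193) = -28*(193 + J) = -5404 - 28*J)
-387192 + o(649) = -387192 + (-5404 - 28*649) = -387192 + (-5404 - 18172) = -387192 - 23576 = -410768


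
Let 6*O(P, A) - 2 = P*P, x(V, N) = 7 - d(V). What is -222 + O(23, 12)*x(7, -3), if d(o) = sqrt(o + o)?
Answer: 795/2 - 177*sqrt(14)/2 ≈ 66.363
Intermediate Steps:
d(o) = sqrt(2)*sqrt(o) (d(o) = sqrt(2*o) = sqrt(2)*sqrt(o))
x(V, N) = 7 - sqrt(2)*sqrt(V)
O(P, A) = 1/3 + P**2/6 (O(P, A) = 1/3 + (P*P)/6 = 1/3 + P**2/6)
-222 + O(23, 12)*x(7, -3) = -222 + (1/3 + (1/6)*23**2)*(7 - sqrt(2)*sqrt(7)) = -222 + (1/3 + (1/6)*529)*(7 - sqrt(14)) = -222 + (1/3 + 529/6)*(7 - sqrt(14)) = -222 + 177*(7 - sqrt(14))/2 = -222 + (1239/2 - 177*sqrt(14)/2) = 795/2 - 177*sqrt(14)/2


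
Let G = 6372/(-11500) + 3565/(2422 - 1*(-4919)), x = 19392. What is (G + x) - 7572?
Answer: 249464087662/21105375 ≈ 11820.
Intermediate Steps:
G = -1444838/21105375 (G = 6372*(-1/11500) + 3565/(2422 + 4919) = -1593/2875 + 3565/7341 = -1444838/21105375 ≈ -0.068458)
(G + x) - 7572 = (-1444838/21105375 + 19392) - 7572 = 409273987162/21105375 - 7572 = 249464087662/21105375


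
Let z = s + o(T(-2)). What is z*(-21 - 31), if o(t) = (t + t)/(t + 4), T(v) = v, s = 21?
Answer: -988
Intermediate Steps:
o(t) = 2*t/(4 + t) (o(t) = (2*t)/(4 + t) = 2*t/(4 + t))
z = 19 (z = 21 + 2*(-2)/(4 - 2) = 21 + 2*(-2)/2 = 21 + 2*(-2)*(½) = 21 - 2 = 19)
z*(-21 - 31) = 19*(-21 - 31) = 19*(-52) = -988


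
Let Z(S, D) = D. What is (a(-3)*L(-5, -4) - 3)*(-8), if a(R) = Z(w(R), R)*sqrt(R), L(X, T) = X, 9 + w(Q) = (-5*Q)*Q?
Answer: 24 - 120*I*sqrt(3) ≈ 24.0 - 207.85*I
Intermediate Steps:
w(Q) = -9 - 5*Q**2 (w(Q) = -9 + (-5*Q)*Q = -9 - 5*Q**2)
a(R) = R**(3/2) (a(R) = R*sqrt(R) = R**(3/2))
(a(-3)*L(-5, -4) - 3)*(-8) = ((-3)**(3/2)*(-5) - 3)*(-8) = (-3*I*sqrt(3)*(-5) - 3)*(-8) = (15*I*sqrt(3) - 3)*(-8) = (-3 + 15*I*sqrt(3))*(-8) = 24 - 120*I*sqrt(3)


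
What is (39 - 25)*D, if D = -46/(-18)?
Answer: 322/9 ≈ 35.778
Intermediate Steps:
D = 23/9 (D = -46*(-1/18) = 23/9 ≈ 2.5556)
(39 - 25)*D = (39 - 25)*(23/9) = 14*(23/9) = 322/9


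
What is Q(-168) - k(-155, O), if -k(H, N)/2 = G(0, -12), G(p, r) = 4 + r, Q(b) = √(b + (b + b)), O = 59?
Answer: -16 + 6*I*√14 ≈ -16.0 + 22.45*I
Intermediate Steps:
Q(b) = √3*√b (Q(b) = √(b + 2*b) = √(3*b) = √3*√b)
k(H, N) = 16 (k(H, N) = -2*(4 - 12) = -2*(-8) = 16)
Q(-168) - k(-155, O) = √3*√(-168) - 1*16 = √3*(2*I*√42) - 16 = 6*I*√14 - 16 = -16 + 6*I*√14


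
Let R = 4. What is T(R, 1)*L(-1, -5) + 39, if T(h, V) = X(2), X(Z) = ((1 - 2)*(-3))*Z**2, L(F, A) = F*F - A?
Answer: 111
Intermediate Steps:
L(F, A) = F**2 - A
X(Z) = 3*Z**2 (X(Z) = (-1*(-3))*Z**2 = 3*Z**2)
T(h, V) = 12 (T(h, V) = 3*2**2 = 3*4 = 12)
T(R, 1)*L(-1, -5) + 39 = 12*((-1)**2 - 1*(-5)) + 39 = 12*(1 + 5) + 39 = 12*6 + 39 = 72 + 39 = 111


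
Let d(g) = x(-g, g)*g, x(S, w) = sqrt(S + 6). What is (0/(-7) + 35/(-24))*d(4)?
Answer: -35*sqrt(2)/6 ≈ -8.2496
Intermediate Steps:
x(S, w) = sqrt(6 + S)
d(g) = g*sqrt(6 - g) (d(g) = sqrt(6 - g)*g = g*sqrt(6 - g))
(0/(-7) + 35/(-24))*d(4) = (0/(-7) + 35/(-24))*(4*sqrt(6 - 1*4)) = (0*(-1/7) + 35*(-1/24))*(4*sqrt(6 - 4)) = (0 - 35/24)*(4*sqrt(2)) = -35*sqrt(2)/6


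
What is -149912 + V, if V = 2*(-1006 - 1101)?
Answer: -154126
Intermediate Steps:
V = -4214 (V = 2*(-2107) = -4214)
-149912 + V = -149912 - 4214 = -154126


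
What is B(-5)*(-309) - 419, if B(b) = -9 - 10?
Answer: 5452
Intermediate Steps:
B(b) = -19
B(-5)*(-309) - 419 = -19*(-309) - 419 = 5871 - 419 = 5452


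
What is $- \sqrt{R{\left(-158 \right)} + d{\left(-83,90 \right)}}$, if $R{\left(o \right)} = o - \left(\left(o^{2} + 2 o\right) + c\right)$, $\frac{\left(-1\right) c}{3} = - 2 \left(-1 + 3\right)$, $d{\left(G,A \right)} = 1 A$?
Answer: $- 2 i \sqrt{6182} \approx - 157.25 i$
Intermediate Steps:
$d{\left(G,A \right)} = A$
$c = 12$ ($c = - 3 \left(- 2 \left(-1 + 3\right)\right) = - 3 \left(\left(-2\right) 2\right) = \left(-3\right) \left(-4\right) = 12$)
$R{\left(o \right)} = -12 - o - o^{2}$ ($R{\left(o \right)} = o - \left(\left(o^{2} + 2 o\right) + 12\right) = o - \left(12 + o^{2} + 2 o\right) = -12 - o - o^{2}$)
$- \sqrt{R{\left(-158 \right)} + d{\left(-83,90 \right)}} = - \sqrt{\left(-12 - -158 - \left(-158\right)^{2}\right) + 90} = - \sqrt{\left(-12 + 158 - 24964\right) + 90} = - \sqrt{-24818 + 90} = - \sqrt{-24728} = - 2 i \sqrt{6182}$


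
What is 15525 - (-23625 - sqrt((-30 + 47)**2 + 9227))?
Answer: 39150 + 2*sqrt(2379) ≈ 39248.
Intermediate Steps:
15525 - (-23625 - sqrt((-30 + 47)**2 + 9227)) = 15525 - (-23625 - sqrt(17**2 + 9227)) = 15525 - (-23625 - sqrt(289 + 9227)) = 15525 - (-23625 - sqrt(9516)) = 15525 - (-23625 - 2*sqrt(2379)) = 15525 + (23625 + 2*sqrt(2379)) = 39150 + 2*sqrt(2379)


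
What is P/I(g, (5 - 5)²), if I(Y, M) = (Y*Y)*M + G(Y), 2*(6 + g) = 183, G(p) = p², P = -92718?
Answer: -13736/1083 ≈ -12.683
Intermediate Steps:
g = 171/2 (g = -6 + (½)*183 = -6 + 183/2 = 171/2 ≈ 85.500)
I(Y, M) = Y² + M*Y² (I(Y, M) = (Y*Y)*M + Y² = Y²*M + Y² = M*Y² + Y² = Y² + M*Y²)
P/I(g, (5 - 5)²) = -92718*4/(29241*(1 + (5 - 5)²)) = -92718*4/(29241*(1 + 0²)) = -92718*4/(29241*(1 + 0)) = -92718/((29241/4)*1) = -92718/29241/4 = -92718*4/29241 = -13736/1083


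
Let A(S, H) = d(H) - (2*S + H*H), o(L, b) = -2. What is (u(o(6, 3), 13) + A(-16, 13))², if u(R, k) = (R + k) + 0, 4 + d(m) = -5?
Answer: 18225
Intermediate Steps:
d(m) = -9 (d(m) = -4 - 5 = -9)
A(S, H) = -9 - H² - 2*S (A(S, H) = -9 - (2*S + H*H) = -9 - (2*S + H²) = -9 - (H² + 2*S) = -9 + (-H² - 2*S) = -9 - H² - 2*S)
u(R, k) = R + k
(u(o(6, 3), 13) + A(-16, 13))² = ((-2 + 13) + (-9 - 1*13² - 2*(-16)))² = (11 + (-9 - 1*169 + 32))² = (11 + (-9 - 169 + 32))² = (11 - 146)² = (-135)² = 18225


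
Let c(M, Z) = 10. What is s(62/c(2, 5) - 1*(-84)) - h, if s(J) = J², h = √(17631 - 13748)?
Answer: 203401/25 - √3883 ≈ 8073.7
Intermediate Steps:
h = √3883 ≈ 62.314
s(62/c(2, 5) - 1*(-84)) - h = (62/10 - 1*(-84))² - √3883 = (62*(⅒) + 84)² - √3883 = (31/5 + 84)² - √3883 = (451/5)² - √3883 = 203401/25 - √3883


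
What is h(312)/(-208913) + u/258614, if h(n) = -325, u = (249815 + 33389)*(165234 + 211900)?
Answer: 11156566078842659/27013913291 ≈ 4.1299e+5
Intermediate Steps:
u = 106805857336 (u = 283204*377134 = 106805857336)
h(312)/(-208913) + u/258614 = -325/(-208913) + 106805857336/258614 = -325*(-1/208913) + 106805857336*(1/258614) = 325/208913 + 53402928668/129307 = 11156566078842659/27013913291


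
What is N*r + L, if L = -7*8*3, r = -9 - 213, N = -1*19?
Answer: 4050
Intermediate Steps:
N = -19
r = -222
L = -168 (L = -56*3 = -168)
N*r + L = -19*(-222) - 168 = 4218 - 168 = 4050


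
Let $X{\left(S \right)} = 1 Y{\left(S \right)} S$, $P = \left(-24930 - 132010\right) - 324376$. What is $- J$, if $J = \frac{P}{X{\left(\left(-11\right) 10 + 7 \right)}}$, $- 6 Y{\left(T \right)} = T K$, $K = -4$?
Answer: $\frac{721974}{10609} \approx 68.053$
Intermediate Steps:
$Y{\left(T \right)} = \frac{2 T}{3}$ ($Y{\left(T \right)} = - \frac{T \left(-4\right)}{6} = - \frac{\left(-4\right) T}{6} = \frac{2 T}{3}$)
$P = -481316$ ($P = -156940 - 324376 = -481316$)
$X{\left(S \right)} = \frac{2 S^{2}}{3}$ ($X{\left(S \right)} = 1 \frac{2 S}{3} S = \frac{2 S}{3} S = \frac{2 S^{2}}{3}$)
$J = - \frac{721974}{10609}$ ($J = - \frac{481316}{\frac{2}{3} \left(\left(-11\right) 10 + 7\right)^{2}} = - \frac{481316}{\frac{2}{3} \left(-110 + 7\right)^{2}} = - \frac{481316}{\frac{2}{3} \left(-103\right)^{2}} = - \frac{481316}{\frac{2}{3} \cdot 10609} = - \frac{481316}{\frac{21218}{3}} = \left(-481316\right) \frac{3}{21218} = - \frac{721974}{10609} \approx -68.053$)
$- J = \left(-1\right) \left(- \frac{721974}{10609}\right) = \frac{721974}{10609}$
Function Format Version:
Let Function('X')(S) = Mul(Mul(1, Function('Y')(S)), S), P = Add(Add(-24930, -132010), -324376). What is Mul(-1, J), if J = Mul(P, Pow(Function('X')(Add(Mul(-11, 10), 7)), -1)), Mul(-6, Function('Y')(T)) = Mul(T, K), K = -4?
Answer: Rational(721974, 10609) ≈ 68.053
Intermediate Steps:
Function('Y')(T) = Mul(Rational(2, 3), T) (Function('Y')(T) = Mul(Rational(-1, 6), Mul(T, -4)) = Mul(Rational(-1, 6), Mul(-4, T)) = Mul(Rational(2, 3), T))
P = -481316 (P = Add(-156940, -324376) = -481316)
Function('X')(S) = Mul(Rational(2, 3), Pow(S, 2)) (Function('X')(S) = Mul(Mul(1, Mul(Rational(2, 3), S)), S) = Mul(Mul(Rational(2, 3), S), S) = Mul(Rational(2, 3), Pow(S, 2)))
J = Rational(-721974, 10609) (J = Mul(-481316, Pow(Mul(Rational(2, 3), Pow(Add(Mul(-11, 10), 7), 2)), -1)) = Mul(-481316, Pow(Mul(Rational(2, 3), Pow(Add(-110, 7), 2)), -1)) = Mul(-481316, Pow(Mul(Rational(2, 3), Pow(-103, 2)), -1)) = Mul(-481316, Pow(Mul(Rational(2, 3), 10609), -1)) = Mul(-481316, Pow(Rational(21218, 3), -1)) = Mul(-481316, Rational(3, 21218)) = Rational(-721974, 10609) ≈ -68.053)
Mul(-1, J) = Mul(-1, Rational(-721974, 10609)) = Rational(721974, 10609)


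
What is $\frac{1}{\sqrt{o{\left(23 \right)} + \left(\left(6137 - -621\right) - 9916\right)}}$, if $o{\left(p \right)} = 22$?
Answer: $- \frac{i}{56} \approx - 0.017857 i$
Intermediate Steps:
$\frac{1}{\sqrt{o{\left(23 \right)} + \left(\left(6137 - -621\right) - 9916\right)}} = \frac{1}{\sqrt{22 + \left(\left(6137 - -621\right) - 9916\right)}} = \frac{1}{\sqrt{22 + \left(\left(6137 + 621\right) - 9916\right)}} = \frac{1}{\sqrt{22 + \left(6758 - 9916\right)}} = \frac{1}{\sqrt{22 - 3158}} = \frac{1}{\sqrt{-3136}} = \frac{1}{56 i} = - \frac{i}{56}$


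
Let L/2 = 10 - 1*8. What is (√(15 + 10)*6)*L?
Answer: 120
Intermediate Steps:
L = 4 (L = 2*(10 - 1*8) = 2*(10 - 8) = 2*2 = 4)
(√(15 + 10)*6)*L = (√(15 + 10)*6)*4 = (√25*6)*4 = (5*6)*4 = 30*4 = 120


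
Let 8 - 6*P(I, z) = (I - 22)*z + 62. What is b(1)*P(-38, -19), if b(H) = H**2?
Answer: -199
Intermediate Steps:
P(I, z) = -9 - z*(-22 + I)/6 (P(I, z) = 4/3 - ((I - 22)*z + 62)/6 = 4/3 - ((-22 + I)*z + 62)/6 = 4/3 - (z*(-22 + I) + 62)/6 = 4/3 - (62 + z*(-22 + I))/6 = 4/3 + (-31/3 - z*(-22 + I)/6) = -9 - z*(-22 + I)/6)
b(1)*P(-38, -19) = 1**2*(-9 + (11/3)*(-19) - 1/6*(-38)*(-19)) = 1*(-9 - 209/3 - 361/3) = 1*(-199) = -199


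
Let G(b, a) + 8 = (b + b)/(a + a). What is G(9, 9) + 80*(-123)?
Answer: -9847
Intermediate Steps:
G(b, a) = -8 + b/a (G(b, a) = -8 + (b + b)/(a + a) = -8 + (2*b)/((2*a)) = -8 + (2*b)*(1/(2*a)) = -8 + b/a)
G(9, 9) + 80*(-123) = (-8 + 9/9) + 80*(-123) = (-8 + 9*(⅑)) - 9840 = (-8 + 1) - 9840 = -7 - 9840 = -9847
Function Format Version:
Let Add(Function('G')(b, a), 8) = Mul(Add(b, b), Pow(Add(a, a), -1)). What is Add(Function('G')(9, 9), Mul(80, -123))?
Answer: -9847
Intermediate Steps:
Function('G')(b, a) = Add(-8, Mul(b, Pow(a, -1))) (Function('G')(b, a) = Add(-8, Mul(Add(b, b), Pow(Add(a, a), -1))) = Add(-8, Mul(Mul(2, b), Pow(Mul(2, a), -1))) = Add(-8, Mul(Mul(2, b), Mul(Rational(1, 2), Pow(a, -1)))) = Add(-8, Mul(b, Pow(a, -1))))
Add(Function('G')(9, 9), Mul(80, -123)) = Add(Add(-8, Mul(9, Pow(9, -1))), Mul(80, -123)) = Add(Add(-8, Mul(9, Rational(1, 9))), -9840) = Add(Add(-8, 1), -9840) = Add(-7, -9840) = -9847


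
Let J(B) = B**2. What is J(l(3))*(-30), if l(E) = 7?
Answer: -1470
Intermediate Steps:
J(l(3))*(-30) = 7**2*(-30) = 49*(-30) = -1470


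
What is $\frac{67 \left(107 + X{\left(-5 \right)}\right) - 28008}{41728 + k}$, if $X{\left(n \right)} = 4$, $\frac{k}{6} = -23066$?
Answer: $\frac{20571}{96668} \approx 0.2128$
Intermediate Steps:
$k = -138396$ ($k = 6 \left(-23066\right) = -138396$)
$\frac{67 \left(107 + X{\left(-5 \right)}\right) - 28008}{41728 + k} = \frac{67 \left(107 + 4\right) - 28008}{41728 - 138396} = \frac{67 \cdot 111 - 28008}{-96668} = \left(7437 - 28008\right) \left(- \frac{1}{96668}\right) = \left(-20571\right) \left(- \frac{1}{96668}\right) = \frac{20571}{96668}$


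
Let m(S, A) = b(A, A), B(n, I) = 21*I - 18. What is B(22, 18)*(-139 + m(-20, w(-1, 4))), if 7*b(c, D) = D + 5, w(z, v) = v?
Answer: -347040/7 ≈ -49577.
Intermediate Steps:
b(c, D) = 5/7 + D/7 (b(c, D) = (D + 5)/7 = (5 + D)/7 = 5/7 + D/7)
B(n, I) = -18 + 21*I
m(S, A) = 5/7 + A/7
B(22, 18)*(-139 + m(-20, w(-1, 4))) = (-18 + 21*18)*(-139 + (5/7 + (⅐)*4)) = (-18 + 378)*(-139 + (5/7 + 4/7)) = 360*(-139 + 9/7) = 360*(-964/7) = -347040/7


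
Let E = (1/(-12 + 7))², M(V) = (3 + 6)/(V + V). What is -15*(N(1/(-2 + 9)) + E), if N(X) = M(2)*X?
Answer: -759/140 ≈ -5.4214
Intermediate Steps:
M(V) = 9/(2*V) (M(V) = 9/((2*V)) = 9*(1/(2*V)) = 9/(2*V))
N(X) = 9*X/4 (N(X) = ((9/2)/2)*X = ((9/2)*(½))*X = 9*X/4)
E = 1/25 (E = (1/(-5))² = (-⅕)² = 1/25 ≈ 0.040000)
-15*(N(1/(-2 + 9)) + E) = -15*(9/(4*(-2 + 9)) + 1/25) = -15*((9/4)/7 + 1/25) = -15*((9/4)*(⅐) + 1/25) = -15*(9/28 + 1/25) = -15*253/700 = -759/140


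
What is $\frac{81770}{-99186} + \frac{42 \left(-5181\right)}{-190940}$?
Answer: $\frac{1492477043}{4734643710} \approx 0.31522$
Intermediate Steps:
$\frac{81770}{-99186} + \frac{42 \left(-5181\right)}{-190940} = 81770 \left(- \frac{1}{99186}\right) - - \frac{108801}{95470} = - \frac{40885}{49593} + \frac{108801}{95470} = \frac{1492477043}{4734643710}$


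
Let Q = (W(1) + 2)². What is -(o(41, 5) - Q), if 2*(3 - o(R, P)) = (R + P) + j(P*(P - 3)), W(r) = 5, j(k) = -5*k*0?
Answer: 69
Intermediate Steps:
j(k) = 0
o(R, P) = 3 - P/2 - R/2 (o(R, P) = 3 - ((R + P) + 0)/2 = 3 - ((P + R) + 0)/2 = 3 - (P + R)/2 = 3 + (-P/2 - R/2) = 3 - P/2 - R/2)
Q = 49 (Q = (5 + 2)² = 7² = 49)
-(o(41, 5) - Q) = -((3 - ½*5 - ½*41) - 1*49) = -((3 - 5/2 - 41/2) - 49) = -(-20 - 49) = -1*(-69) = 69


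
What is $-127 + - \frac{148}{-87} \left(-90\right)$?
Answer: $- \frac{8123}{29} \approx -280.1$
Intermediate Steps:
$-127 + - \frac{148}{-87} \left(-90\right) = -127 + \left(-148\right) \left(- \frac{1}{87}\right) \left(-90\right) = -127 + \frac{148}{87} \left(-90\right) = -127 - \frac{4440}{29} = - \frac{8123}{29}$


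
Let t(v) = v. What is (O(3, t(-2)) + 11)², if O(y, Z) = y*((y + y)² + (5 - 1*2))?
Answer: 16384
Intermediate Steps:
O(y, Z) = y*(3 + 4*y²) (O(y, Z) = y*((2*y)² + (5 - 2)) = y*(4*y² + 3) = y*(3 + 4*y²))
(O(3, t(-2)) + 11)² = (3*(3 + 4*3²) + 11)² = (3*(3 + 4*9) + 11)² = (3*(3 + 36) + 11)² = (3*39 + 11)² = (117 + 11)² = 128² = 16384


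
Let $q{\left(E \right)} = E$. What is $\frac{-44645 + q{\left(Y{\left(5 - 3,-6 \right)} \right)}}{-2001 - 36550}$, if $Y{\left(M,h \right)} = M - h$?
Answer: $\frac{44637}{38551} \approx 1.1579$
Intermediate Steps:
$\frac{-44645 + q{\left(Y{\left(5 - 3,-6 \right)} \right)}}{-2001 - 36550} = \frac{-44645 + \left(\left(5 - 3\right) - -6\right)}{-2001 - 36550} = \frac{-44645 + \left(\left(5 - 3\right) + 6\right)}{-38551} = \left(-44645 + \left(2 + 6\right)\right) \left(- \frac{1}{38551}\right) = \left(-44645 + 8\right) \left(- \frac{1}{38551}\right) = \left(-44637\right) \left(- \frac{1}{38551}\right) = \frac{44637}{38551}$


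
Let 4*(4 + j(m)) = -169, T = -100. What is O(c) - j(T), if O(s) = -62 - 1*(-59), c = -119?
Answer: 173/4 ≈ 43.250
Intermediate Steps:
j(m) = -185/4 (j(m) = -4 + (1/4)*(-169) = -4 - 169/4 = -185/4)
O(s) = -3 (O(s) = -62 + 59 = -3)
O(c) - j(T) = -3 - 1*(-185/4) = -3 + 185/4 = 173/4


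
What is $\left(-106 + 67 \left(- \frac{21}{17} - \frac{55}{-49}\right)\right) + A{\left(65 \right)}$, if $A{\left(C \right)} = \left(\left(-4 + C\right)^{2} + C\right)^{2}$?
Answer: $\frac{11939957472}{833} \approx 1.4334 \cdot 10^{7}$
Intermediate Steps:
$A{\left(C \right)} = \left(C + \left(-4 + C\right)^{2}\right)^{2}$
$\left(-106 + 67 \left(- \frac{21}{17} - \frac{55}{-49}\right)\right) + A{\left(65 \right)} = \left(-106 + 67 \left(- \frac{21}{17} - \frac{55}{-49}\right)\right) + \left(65 + \left(-4 + 65\right)^{2}\right)^{2} = \left(-106 + 67 \left(\left(-21\right) \frac{1}{17} - - \frac{55}{49}\right)\right) + \left(65 + 61^{2}\right)^{2} = \left(-106 + 67 \left(- \frac{21}{17} + \frac{55}{49}\right)\right) + \left(65 + 3721\right)^{2} = \left(-106 + 67 \left(- \frac{94}{833}\right)\right) + 3786^{2} = \left(-106 - \frac{6298}{833}\right) + 14333796 = - \frac{94596}{833} + 14333796 = \frac{11939957472}{833}$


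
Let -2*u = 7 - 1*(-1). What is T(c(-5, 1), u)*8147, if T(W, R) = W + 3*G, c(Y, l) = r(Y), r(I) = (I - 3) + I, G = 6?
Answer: 40735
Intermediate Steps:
r(I) = -3 + 2*I (r(I) = (-3 + I) + I = -3 + 2*I)
c(Y, l) = -3 + 2*Y
u = -4 (u = -(7 - 1*(-1))/2 = -(7 + 1)/2 = -½*8 = -4)
T(W, R) = 18 + W (T(W, R) = W + 3*6 = W + 18 = 18 + W)
T(c(-5, 1), u)*8147 = (18 + (-3 + 2*(-5)))*8147 = (18 + (-3 - 10))*8147 = (18 - 13)*8147 = 5*8147 = 40735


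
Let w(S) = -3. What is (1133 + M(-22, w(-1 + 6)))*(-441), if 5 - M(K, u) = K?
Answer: -511560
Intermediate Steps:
M(K, u) = 5 - K
(1133 + M(-22, w(-1 + 6)))*(-441) = (1133 + (5 - 1*(-22)))*(-441) = (1133 + (5 + 22))*(-441) = (1133 + 27)*(-441) = 1160*(-441) = -511560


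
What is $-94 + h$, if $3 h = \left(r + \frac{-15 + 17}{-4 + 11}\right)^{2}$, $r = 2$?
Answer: $- \frac{13562}{147} \approx -92.259$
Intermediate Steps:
$h = \frac{256}{147}$ ($h = \frac{\left(2 + \frac{-15 + 17}{-4 + 11}\right)^{2}}{3} = \frac{\left(2 + \frac{2}{7}\right)^{2}}{3} = \frac{\left(\frac{16}{7}\right)^{2}}{3} = \frac{1}{3} \cdot \frac{256}{49} = \frac{256}{147} \approx 1.7415$)
$-94 + h = -94 + \frac{256}{147} = - \frac{13562}{147}$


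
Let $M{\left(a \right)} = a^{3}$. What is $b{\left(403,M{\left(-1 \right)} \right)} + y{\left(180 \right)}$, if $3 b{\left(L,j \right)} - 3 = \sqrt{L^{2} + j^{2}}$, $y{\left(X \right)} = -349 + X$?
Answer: $-168 + \frac{\sqrt{162410}}{3} \approx -33.666$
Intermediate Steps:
$b{\left(L,j \right)} = 1 + \frac{\sqrt{L^{2} + j^{2}}}{3}$
$b{\left(403,M{\left(-1 \right)} \right)} + y{\left(180 \right)} = \left(1 + \frac{\sqrt{403^{2} + \left(\left(-1\right)^{3}\right)^{2}}}{3}\right) + \left(-349 + 180\right) = \left(1 + \frac{\sqrt{162409 + \left(-1\right)^{2}}}{3}\right) - 169 = \left(1 + \frac{\sqrt{162409 + 1}}{3}\right) - 169 = \left(1 + \frac{\sqrt{162410}}{3}\right) - 169 = -168 + \frac{\sqrt{162410}}{3}$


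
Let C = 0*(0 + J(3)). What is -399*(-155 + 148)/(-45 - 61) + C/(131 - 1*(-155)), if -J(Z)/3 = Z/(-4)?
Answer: -2793/106 ≈ -26.349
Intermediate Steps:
J(Z) = 3*Z/4 (J(Z) = -3*Z/(-4) = -3*Z*(-1)/4 = -(-3)*Z/4 = 3*Z/4)
C = 0 (C = 0*(0 + (¾)*3) = 0*(0 + 9/4) = 0*(9/4) = 0)
-399*(-155 + 148)/(-45 - 61) + C/(131 - 1*(-155)) = -399*(-155 + 148)/(-45 - 61) + 0/(131 - 1*(-155)) = -399/((-106/(-7))) + 0/(131 + 155) = -399/((-106*(-⅐))) + 0/286 = -399/106/7 + 0*(1/286) = -399*7/106 + 0 = -2793/106 + 0 = -2793/106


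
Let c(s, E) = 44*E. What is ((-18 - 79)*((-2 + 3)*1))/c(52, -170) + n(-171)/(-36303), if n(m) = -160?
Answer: 4718191/271546440 ≈ 0.017375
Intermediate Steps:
((-18 - 79)*((-2 + 3)*1))/c(52, -170) + n(-171)/(-36303) = ((-18 - 79)*((-2 + 3)*1))/((44*(-170))) - 160/(-36303) = -97/(-7480) - 160*(-1/36303) = -97*1*(-1/7480) + 160/36303 = -97*(-1/7480) + 160/36303 = 97/7480 + 160/36303 = 4718191/271546440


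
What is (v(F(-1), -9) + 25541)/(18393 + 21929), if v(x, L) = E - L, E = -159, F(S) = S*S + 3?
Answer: 25391/40322 ≈ 0.62971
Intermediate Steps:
F(S) = 3 + S² (F(S) = S² + 3 = 3 + S²)
v(x, L) = -159 - L
(v(F(-1), -9) + 25541)/(18393 + 21929) = ((-159 - 1*(-9)) + 25541)/(18393 + 21929) = ((-159 + 9) + 25541)/40322 = (-150 + 25541)*(1/40322) = 25391*(1/40322) = 25391/40322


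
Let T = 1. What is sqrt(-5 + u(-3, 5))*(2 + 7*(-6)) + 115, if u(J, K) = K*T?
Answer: 115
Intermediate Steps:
u(J, K) = K (u(J, K) = K*1 = K)
sqrt(-5 + u(-3, 5))*(2 + 7*(-6)) + 115 = sqrt(-5 + 5)*(2 + 7*(-6)) + 115 = sqrt(0)*(2 - 42) + 115 = 0*(-40) + 115 = 0 + 115 = 115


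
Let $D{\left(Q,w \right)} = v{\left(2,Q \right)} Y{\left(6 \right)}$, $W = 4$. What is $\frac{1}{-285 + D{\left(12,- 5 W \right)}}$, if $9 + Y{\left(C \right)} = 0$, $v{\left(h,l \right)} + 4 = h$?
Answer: $- \frac{1}{267} \approx -0.0037453$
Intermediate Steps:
$v{\left(h,l \right)} = -4 + h$
$Y{\left(C \right)} = -9$ ($Y{\left(C \right)} = -9 + 0 = -9$)
$D{\left(Q,w \right)} = 18$ ($D{\left(Q,w \right)} = \left(-4 + 2\right) \left(-9\right) = \left(-2\right) \left(-9\right) = 18$)
$\frac{1}{-285 + D{\left(12,- 5 W \right)}} = \frac{1}{-285 + 18} = \frac{1}{-267} = - \frac{1}{267}$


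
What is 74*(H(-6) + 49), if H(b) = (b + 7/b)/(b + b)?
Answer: 132127/36 ≈ 3670.2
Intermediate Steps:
H(b) = (b + 7/b)/(2*b) (H(b) = (b + 7/b)/((2*b)) = (b + 7/b)*(1/(2*b)) = (b + 7/b)/(2*b))
74*(H(-6) + 49) = 74*((½)*(7 + (-6)²)/(-6)² + 49) = 74*((½)*(1/36)*(7 + 36) + 49) = 74*((½)*(1/36)*43 + 49) = 74*(43/72 + 49) = 74*(3571/72) = 132127/36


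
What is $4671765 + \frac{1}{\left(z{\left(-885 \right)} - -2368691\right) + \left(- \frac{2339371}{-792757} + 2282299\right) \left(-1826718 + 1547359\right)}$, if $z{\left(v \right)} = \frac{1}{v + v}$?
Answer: $\frac{4179540096705412803912174165}{894638342618991495787} \approx 4.6718 \cdot 10^{6}$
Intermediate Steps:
$z{\left(v \right)} = \frac{1}{2 v}$
$4671765 + \frac{1}{\left(z{\left(-885 \right)} - -2368691\right) + \left(- \frac{2339371}{-792757} + 2282299\right) \left(-1826718 + 1547359\right)} = 4671765 + \frac{1}{\left(\frac{1}{2 \left(-885\right)} - -2368691\right) + \left(- \frac{2339371}{-792757} + 2282299\right) \left(-1826718 + 1547359\right)} = 4671765 + \frac{1}{\left(\frac{1}{2} \left(- \frac{1}{885}\right) + 2368691\right) + \left(\left(-2339371\right) \left(- \frac{1}{792757}\right) + 2282299\right) \left(-279359\right)} = 4671765 + \frac{1}{\left(- \frac{1}{1770} + 2368691\right) + \left(\frac{2339371}{792757} + 2282299\right) \left(-279359\right)} = 4671765 + \frac{1}{\frac{4192583069}{1770} + \frac{1809310847714}{792757} \left(-279359\right)} = 4671765 + \frac{1}{\frac{4192583069}{1770} - \frac{505447269106535326}{792757}} = 4671765 + \frac{1}{- \frac{894638342618991495787}{1403179890}} = 4671765 - \frac{1403179890}{894638342618991495787} = \frac{4179540096705412803912174165}{894638342618991495787}$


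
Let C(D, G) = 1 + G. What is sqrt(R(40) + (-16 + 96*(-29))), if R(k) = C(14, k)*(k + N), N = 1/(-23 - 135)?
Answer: 3*I*sqrt(3218302)/158 ≈ 34.063*I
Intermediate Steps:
N = -1/158 (N = 1/(-158) = -1/158 ≈ -0.0063291)
R(k) = (1 + k)*(-1/158 + k) (R(k) = (1 + k)*(k - 1/158) = (1 + k)*(-1/158 + k))
sqrt(R(40) + (-16 + 96*(-29))) = sqrt((1 + 40)*(-1 + 158*40)/158 + (-16 + 96*(-29))) = sqrt((1/158)*41*(-1 + 6320) + (-16 - 2784)) = sqrt((1/158)*41*6319 - 2800) = sqrt(259079/158 - 2800) = sqrt(-183321/158) = 3*I*sqrt(3218302)/158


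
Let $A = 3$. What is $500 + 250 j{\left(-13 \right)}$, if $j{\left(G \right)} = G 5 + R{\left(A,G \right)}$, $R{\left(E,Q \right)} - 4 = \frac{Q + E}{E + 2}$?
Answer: $-15250$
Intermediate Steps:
$R{\left(E,Q \right)} = 4 + \frac{E + Q}{2 + E}$ ($R{\left(E,Q \right)} = 4 + \frac{Q + E}{E + 2} = 4 + \frac{E + Q}{2 + E}$)
$j{\left(G \right)} = \frac{23}{5} + \frac{26 G}{5}$ ($j{\left(G \right)} = G 5 + \frac{8 + G + 5 \cdot 3}{2 + 3} = 5 G + \frac{8 + G + 15}{5} = 5 G + \frac{23 + G}{5} = 5 G + \left(\frac{23}{5} + \frac{G}{5}\right) = \frac{23}{5} + \frac{26 G}{5}$)
$500 + 250 j{\left(-13 \right)} = 500 + 250 \left(\frac{23}{5} + \frac{26}{5} \left(-13\right)\right) = 500 + 250 \left(\frac{23}{5} - \frac{338}{5}\right) = 500 + 250 \left(-63\right) = 500 - 15750 = -15250$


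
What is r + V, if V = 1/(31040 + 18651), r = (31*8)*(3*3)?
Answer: 110910313/49691 ≈ 2232.0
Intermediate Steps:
r = 2232 (r = 248*9 = 2232)
V = 1/49691 ≈ 2.0124e-5
r + V = 2232 + 1/49691 = 110910313/49691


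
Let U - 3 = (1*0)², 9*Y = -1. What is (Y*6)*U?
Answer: -2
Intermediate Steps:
Y = -⅑ (Y = (⅑)*(-1) = -⅑ ≈ -0.11111)
U = 3 (U = 3 + (1*0)² = 3 + 0² = 3 + 0 = 3)
(Y*6)*U = -⅑*6*3 = -⅔*3 = -2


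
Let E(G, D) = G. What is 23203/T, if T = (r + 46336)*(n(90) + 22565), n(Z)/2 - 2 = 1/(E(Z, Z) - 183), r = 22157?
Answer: 719293/47920328365 ≈ 1.5010e-5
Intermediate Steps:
n(Z) = 4 + 2/(-183 + Z) (n(Z) = 4 + 2/(Z - 183) = 4 + 2/(-183 + Z))
T = 47920328365/31 (T = (22157 + 46336)*(2*(-365 + 2*90)/(-183 + 90) + 22565) = 68493*(2*(-365 + 180)/(-93) + 22565) = 68493*(2*(-1/93)*(-185) + 22565) = 68493*(370/93 + 22565) = 68493*(2098915/93) = 47920328365/31 ≈ 1.5458e+9)
23203/T = 23203/(47920328365/31) = 23203*(31/47920328365) = 719293/47920328365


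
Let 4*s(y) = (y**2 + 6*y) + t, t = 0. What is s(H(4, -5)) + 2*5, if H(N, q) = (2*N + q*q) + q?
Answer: 248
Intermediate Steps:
H(N, q) = q + q**2 + 2*N (H(N, q) = (2*N + q**2) + q = (q**2 + 2*N) + q = q + q**2 + 2*N)
s(y) = y**2/4 + 3*y/2 (s(y) = ((y**2 + 6*y) + 0)/4 = (y**2 + 6*y)/4 = y**2/4 + 3*y/2)
s(H(4, -5)) + 2*5 = (-5 + (-5)**2 + 2*4)*(6 + (-5 + (-5)**2 + 2*4))/4 + 2*5 = (-5 + 25 + 8)*(6 + (-5 + 25 + 8))/4 + 10 = (1/4)*28*(6 + 28) + 10 = (1/4)*28*34 + 10 = 238 + 10 = 248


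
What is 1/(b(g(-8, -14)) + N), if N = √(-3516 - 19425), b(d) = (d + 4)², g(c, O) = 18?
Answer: 484/257197 - 3*I*√2549/257197 ≈ 0.0018818 - 0.0005889*I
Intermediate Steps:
b(d) = (4 + d)²
N = 3*I*√2549 (N = √(-22941) = 3*I*√2549 ≈ 151.46*I)
1/(b(g(-8, -14)) + N) = 1/((4 + 18)² + 3*I*√2549) = 1/(22² + 3*I*√2549) = 1/(484 + 3*I*√2549)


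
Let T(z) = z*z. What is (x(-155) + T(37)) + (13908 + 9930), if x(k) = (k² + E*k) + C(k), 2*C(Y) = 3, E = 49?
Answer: 83277/2 ≈ 41639.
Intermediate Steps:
C(Y) = 3/2 (C(Y) = (½)*3 = 3/2)
T(z) = z²
x(k) = 3/2 + k² + 49*k (x(k) = (k² + 49*k) + 3/2 = 3/2 + k² + 49*k)
(x(-155) + T(37)) + (13908 + 9930) = ((3/2 + (-155)² + 49*(-155)) + 37²) + (13908 + 9930) = ((3/2 + 24025 - 7595) + 1369) + 23838 = (32863/2 + 1369) + 23838 = 35601/2 + 23838 = 83277/2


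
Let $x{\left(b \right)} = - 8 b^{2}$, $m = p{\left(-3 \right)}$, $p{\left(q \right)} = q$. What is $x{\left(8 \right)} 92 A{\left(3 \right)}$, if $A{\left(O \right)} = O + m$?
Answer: $0$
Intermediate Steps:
$m = -3$
$A{\left(O \right)} = -3 + O$ ($A{\left(O \right)} = O - 3 = -3 + O$)
$x{\left(8 \right)} 92 A{\left(3 \right)} = - 8 \cdot 8^{2} \cdot 92 \left(-3 + 3\right) = \left(-8\right) 64 \cdot 92 \cdot 0 = \left(-512\right) 92 \cdot 0 = \left(-47104\right) 0 = 0$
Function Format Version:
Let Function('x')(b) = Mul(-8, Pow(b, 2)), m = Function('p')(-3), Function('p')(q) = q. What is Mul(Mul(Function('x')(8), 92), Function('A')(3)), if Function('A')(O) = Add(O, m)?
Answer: 0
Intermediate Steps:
m = -3
Function('A')(O) = Add(-3, O) (Function('A')(O) = Add(O, -3) = Add(-3, O))
Mul(Mul(Function('x')(8), 92), Function('A')(3)) = Mul(Mul(Mul(-8, Pow(8, 2)), 92), Add(-3, 3)) = Mul(Mul(Mul(-8, 64), 92), 0) = Mul(Mul(-512, 92), 0) = Mul(-47104, 0) = 0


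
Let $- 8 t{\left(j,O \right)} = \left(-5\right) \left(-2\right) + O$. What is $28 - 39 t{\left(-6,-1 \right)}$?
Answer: $\frac{575}{8} \approx 71.875$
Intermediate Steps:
$t{\left(j,O \right)} = - \frac{5}{4} - \frac{O}{8}$ ($t{\left(j,O \right)} = - \frac{\left(-5\right) \left(-2\right) + O}{8} = - \frac{10 + O}{8} = - \frac{5}{4} - \frac{O}{8}$)
$28 - 39 t{\left(-6,-1 \right)} = 28 - 39 \left(- \frac{5}{4} - - \frac{1}{8}\right) = 28 - 39 \left(- \frac{5}{4} + \frac{1}{8}\right) = 28 - - \frac{351}{8} = 28 + \frac{351}{8} = \frac{575}{8}$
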